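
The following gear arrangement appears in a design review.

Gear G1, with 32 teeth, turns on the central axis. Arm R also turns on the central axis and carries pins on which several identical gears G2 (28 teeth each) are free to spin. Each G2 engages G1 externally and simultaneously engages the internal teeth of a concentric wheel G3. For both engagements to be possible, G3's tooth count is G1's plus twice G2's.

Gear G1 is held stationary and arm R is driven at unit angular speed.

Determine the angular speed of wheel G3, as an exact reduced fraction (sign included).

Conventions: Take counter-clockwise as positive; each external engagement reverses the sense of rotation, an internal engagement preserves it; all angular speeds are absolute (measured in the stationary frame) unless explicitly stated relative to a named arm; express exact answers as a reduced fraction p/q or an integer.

class = planetary set [G3 = 32+2·28 = 88; Willis about the carrier]
ring teeth: 32 + 2·28 = 88
32(ω_sun−ω_arm) = −88(ω_ring−ω_arm),  ω_sun = 0, ω_arm = 1
ω_ring = 1 − (32/88)(0−1) = 15/11
exact speed ratio = 15/11

15/11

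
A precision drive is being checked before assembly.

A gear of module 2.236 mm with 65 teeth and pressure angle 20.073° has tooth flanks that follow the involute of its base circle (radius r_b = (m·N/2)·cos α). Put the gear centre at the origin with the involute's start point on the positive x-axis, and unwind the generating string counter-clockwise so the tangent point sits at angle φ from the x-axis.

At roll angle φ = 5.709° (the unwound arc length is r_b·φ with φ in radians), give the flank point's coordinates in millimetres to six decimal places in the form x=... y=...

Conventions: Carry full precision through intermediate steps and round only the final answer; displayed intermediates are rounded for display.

x=68.593731 y=0.022485

topology: single-mesh involute geometry — m = 2.236, N = 65
pitch radius r_p = m·N/2 = 2.236·65/2 = 72.670000
base radius r_b = r_p·cos α = 72.670000·cos 20.073° = 68.255740
roll angle φ = 5.709° = 0.09964085 rad
x = r_b·(cos φ + φ·sin φ) = 68.593731
y = r_b·(sin φ − φ·cos φ) = 0.022485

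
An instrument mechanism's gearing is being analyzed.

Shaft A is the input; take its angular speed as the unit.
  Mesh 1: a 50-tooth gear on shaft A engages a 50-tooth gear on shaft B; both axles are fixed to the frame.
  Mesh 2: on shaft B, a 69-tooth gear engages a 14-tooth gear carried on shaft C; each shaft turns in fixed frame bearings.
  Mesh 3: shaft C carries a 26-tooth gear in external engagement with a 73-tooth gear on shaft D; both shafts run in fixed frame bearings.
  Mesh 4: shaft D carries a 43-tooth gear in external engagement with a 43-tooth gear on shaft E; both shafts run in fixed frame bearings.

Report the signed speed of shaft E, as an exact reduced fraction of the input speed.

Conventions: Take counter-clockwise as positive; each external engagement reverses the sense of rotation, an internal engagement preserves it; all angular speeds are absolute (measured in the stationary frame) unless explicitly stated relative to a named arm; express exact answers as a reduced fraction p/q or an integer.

897/511

4-mesh fixed-axis compound train (all bearings frame-fixed)
mesh 1 [50T→50T]: |ω|/ω_in = 1×50/50 = 1, sense flips to −
mesh 2 [69T→14T]: |ω|/ω_in = 1×69/14 = 69/14, sense flips to +
mesh 3 [26T→73T]: |ω|/ω_in = (69/14)×26/73 = 897/511, sense flips to −
mesh 4 [43T→43T]: |ω|/ω_in = (897/511)×43/43 = 897/511, sense flips to +
signed output speed (× input speed) = 897/511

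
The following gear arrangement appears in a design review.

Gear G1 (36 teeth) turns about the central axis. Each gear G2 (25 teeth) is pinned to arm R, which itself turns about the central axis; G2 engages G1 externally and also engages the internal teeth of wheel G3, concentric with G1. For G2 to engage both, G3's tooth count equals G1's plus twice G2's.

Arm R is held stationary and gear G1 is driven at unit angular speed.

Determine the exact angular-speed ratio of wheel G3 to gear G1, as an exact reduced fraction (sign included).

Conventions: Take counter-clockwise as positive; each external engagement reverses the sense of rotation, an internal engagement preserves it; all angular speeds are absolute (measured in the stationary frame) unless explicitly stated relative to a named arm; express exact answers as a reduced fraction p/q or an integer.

planetary set (36T centre, 25T on arm, 86T internal) — Willis relation
ring teeth: 36 + 2·25 = 86
36(ω_sun−ω_arm) = −86(ω_ring−ω_arm),  ω_arm = 0, ω_sun = 1
ω_ring = 0 − (36/86)(1−0) = -18/43
ω_out/ω_in = -18/43

-18/43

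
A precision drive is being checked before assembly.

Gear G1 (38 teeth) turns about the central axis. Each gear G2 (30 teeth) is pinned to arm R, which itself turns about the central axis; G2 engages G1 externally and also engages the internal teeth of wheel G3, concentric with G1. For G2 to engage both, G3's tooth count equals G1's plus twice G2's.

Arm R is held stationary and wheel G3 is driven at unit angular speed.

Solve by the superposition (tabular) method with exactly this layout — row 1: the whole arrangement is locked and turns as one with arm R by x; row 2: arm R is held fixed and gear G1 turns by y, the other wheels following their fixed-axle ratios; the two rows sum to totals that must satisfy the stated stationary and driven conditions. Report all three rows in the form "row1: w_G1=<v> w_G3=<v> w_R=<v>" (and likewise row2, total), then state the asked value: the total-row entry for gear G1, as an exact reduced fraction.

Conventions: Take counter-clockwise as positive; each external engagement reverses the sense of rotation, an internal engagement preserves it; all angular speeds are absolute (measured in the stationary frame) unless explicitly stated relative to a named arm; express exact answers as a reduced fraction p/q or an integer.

row1: w_G1=0 w_G3=0 w_R=0
row2: w_G1=-49/19 w_G3=1 w_R=0
total: w_G1=-49/19 w_G3=1 w_R=0
asked value: -49/19

class = planetary set [G3 = 38+2·30 = 98; Willis about the carrier]
superposition row 1 [locked train]: every member turns x
superposition row 2 [arm held]: sun y, ring −(38/98)·y, arm 0
boundary: total ω_arm = x = 0 and total ω_ring = x − (38/98)·y = 1  ⇒  y = -49/19, x = 0
row 2 ring = −(38/98)·(-49/19) = 1
totals (row 1 + row 2): sun 0 + (-49/19) = -49/19, ring 0 + 1 = 1, arm 0 + 0 = 0
asked cell (total, sun) = -49/19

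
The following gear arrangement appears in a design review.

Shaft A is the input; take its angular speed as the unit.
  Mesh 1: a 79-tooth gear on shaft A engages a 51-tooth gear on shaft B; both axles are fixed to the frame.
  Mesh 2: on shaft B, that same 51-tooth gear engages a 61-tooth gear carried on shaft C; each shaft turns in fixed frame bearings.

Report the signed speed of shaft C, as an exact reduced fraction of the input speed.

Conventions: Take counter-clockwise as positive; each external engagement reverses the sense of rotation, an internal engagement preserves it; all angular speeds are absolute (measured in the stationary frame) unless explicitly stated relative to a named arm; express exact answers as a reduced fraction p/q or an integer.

79/61

2-mesh fixed-axis compound train (all bearings frame-fixed)
mesh 1 [79T→51T]: |ω|/ω_in = 1×79/51 = 79/51, sense flips to −
mesh 2 [51T→61T]: |ω|/ω_in = (79/51)×51/61 = 79/61, sense flips to +
signed output speed (× input speed) = 79/61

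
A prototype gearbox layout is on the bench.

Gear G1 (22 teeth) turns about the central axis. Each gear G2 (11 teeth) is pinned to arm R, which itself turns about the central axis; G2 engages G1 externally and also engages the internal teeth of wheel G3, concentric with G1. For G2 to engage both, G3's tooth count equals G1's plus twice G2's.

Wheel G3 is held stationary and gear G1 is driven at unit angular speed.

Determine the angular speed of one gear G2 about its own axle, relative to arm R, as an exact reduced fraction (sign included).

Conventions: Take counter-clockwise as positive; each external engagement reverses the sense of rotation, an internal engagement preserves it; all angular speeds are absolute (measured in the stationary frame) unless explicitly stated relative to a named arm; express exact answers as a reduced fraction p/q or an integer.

planetary set (22T centre, 11T on arm, 44T internal) — Willis relation
ring teeth: 22 + 2·11 = 44
22(ω_sun−ω_arm) = −44(ω_ring−ω_arm),  ω_ring = 0, ω_sun = 1
22(1−ω_arm) = −44(0−ω_arm)  ⇒  66·ω_arm = 22  ⇒  ω_arm = 1/3
sun–planet mesh: 22·(1−1/3) = −11·(ω_p−ω_arm)  ⇒  ω_p−ω_arm = -4/3
exact speed ratio = -4/3

-4/3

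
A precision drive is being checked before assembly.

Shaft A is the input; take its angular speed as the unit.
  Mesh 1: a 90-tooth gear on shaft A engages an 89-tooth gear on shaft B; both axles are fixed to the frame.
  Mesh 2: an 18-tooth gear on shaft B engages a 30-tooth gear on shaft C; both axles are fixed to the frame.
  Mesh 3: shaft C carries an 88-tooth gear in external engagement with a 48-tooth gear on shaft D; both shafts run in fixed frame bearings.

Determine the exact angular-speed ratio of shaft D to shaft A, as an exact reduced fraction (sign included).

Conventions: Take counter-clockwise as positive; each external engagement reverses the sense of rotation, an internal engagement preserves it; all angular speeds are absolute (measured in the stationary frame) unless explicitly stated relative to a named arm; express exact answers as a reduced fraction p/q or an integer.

-99/89

class = fixed-axis compound train [3 meshes; 3 ratios multiply, 3 sense flips]
mesh 1 [90T→89T]: running ratio 90/89, sense −
mesh 2 [18T→30T]: running ratio 54/89, sense +
mesh 3 [88T→48T]: running ratio 99/89, sense −
ω_out/ω_in = -99/89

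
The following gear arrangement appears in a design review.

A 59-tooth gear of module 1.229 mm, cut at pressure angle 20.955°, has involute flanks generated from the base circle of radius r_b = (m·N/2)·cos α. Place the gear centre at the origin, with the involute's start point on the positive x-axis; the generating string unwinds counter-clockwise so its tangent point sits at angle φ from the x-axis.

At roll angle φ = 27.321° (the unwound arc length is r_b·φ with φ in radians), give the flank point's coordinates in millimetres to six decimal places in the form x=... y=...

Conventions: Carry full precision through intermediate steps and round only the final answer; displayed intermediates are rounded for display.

topology: single-mesh involute geometry — m = 1.229, N = 59
pitch radius r_p = m·N/2 = 1.229·59/2 = 36.255500
base radius r_b = r_p·cos α = 36.255500·cos 20.955° = 33.857619
roll angle φ = 27.321° = 0.47684140 rad
x = r_b·(cos φ + φ·sin φ) = 37.490794
y = r_b·(sin φ − φ·cos φ) = 1.196051

x=37.490794 y=1.196051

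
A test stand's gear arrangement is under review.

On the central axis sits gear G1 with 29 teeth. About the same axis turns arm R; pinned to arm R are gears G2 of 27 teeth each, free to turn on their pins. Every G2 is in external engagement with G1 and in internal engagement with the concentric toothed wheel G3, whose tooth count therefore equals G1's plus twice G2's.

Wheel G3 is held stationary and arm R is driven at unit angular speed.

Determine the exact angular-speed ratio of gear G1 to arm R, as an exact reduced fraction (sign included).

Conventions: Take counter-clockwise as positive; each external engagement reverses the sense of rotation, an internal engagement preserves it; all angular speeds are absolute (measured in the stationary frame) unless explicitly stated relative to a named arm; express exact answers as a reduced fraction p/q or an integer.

recognized (axles ride arm R): planetary set, 29/27/83 teeth
ring teeth: 29 + 2·27 = 83
29(ω_sun−ω_arm) = −83(ω_ring−ω_arm),  ω_ring = 0, ω_arm = 1
ω_sun = 1 − (83/29)(0−1) = 112/29
ω_out/ω_in = 112/29

112/29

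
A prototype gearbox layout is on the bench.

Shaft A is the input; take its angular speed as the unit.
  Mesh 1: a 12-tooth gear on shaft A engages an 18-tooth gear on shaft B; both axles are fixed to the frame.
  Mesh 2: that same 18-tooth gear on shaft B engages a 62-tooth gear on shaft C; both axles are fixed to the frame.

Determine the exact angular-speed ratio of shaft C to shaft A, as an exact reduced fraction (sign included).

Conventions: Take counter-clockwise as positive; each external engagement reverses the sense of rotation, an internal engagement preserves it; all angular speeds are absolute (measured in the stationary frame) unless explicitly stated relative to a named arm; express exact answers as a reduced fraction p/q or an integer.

class = fixed-axis compound train [2 meshes; 2 ratios multiply, 2 sense flips]
mesh 1 [12T→18T]: running ratio 2/3, sense −
mesh 2 [18T→62T]: running ratio 6/31, sense +
ω_out/ω_in = 6/31

6/31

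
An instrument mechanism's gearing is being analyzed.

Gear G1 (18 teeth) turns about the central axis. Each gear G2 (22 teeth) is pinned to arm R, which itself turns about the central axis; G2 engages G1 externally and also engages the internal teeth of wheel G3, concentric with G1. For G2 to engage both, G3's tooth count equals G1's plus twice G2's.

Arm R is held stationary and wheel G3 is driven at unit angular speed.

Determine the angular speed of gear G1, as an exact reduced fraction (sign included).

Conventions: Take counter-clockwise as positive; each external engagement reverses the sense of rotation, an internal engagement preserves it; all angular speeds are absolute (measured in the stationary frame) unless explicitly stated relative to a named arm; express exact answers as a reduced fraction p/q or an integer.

-31/9

planetary set (18T centre, 22T on arm, 62T internal) — Willis relation
ring teeth: 18 + 2·22 = 62
18(ω_sun−ω_arm) = −62(ω_ring−ω_arm),  ω_arm = 0, ω_ring = 1
ω_sun = 0 − (62/18)(1−0) = -31/9
exact speed ratio = -31/9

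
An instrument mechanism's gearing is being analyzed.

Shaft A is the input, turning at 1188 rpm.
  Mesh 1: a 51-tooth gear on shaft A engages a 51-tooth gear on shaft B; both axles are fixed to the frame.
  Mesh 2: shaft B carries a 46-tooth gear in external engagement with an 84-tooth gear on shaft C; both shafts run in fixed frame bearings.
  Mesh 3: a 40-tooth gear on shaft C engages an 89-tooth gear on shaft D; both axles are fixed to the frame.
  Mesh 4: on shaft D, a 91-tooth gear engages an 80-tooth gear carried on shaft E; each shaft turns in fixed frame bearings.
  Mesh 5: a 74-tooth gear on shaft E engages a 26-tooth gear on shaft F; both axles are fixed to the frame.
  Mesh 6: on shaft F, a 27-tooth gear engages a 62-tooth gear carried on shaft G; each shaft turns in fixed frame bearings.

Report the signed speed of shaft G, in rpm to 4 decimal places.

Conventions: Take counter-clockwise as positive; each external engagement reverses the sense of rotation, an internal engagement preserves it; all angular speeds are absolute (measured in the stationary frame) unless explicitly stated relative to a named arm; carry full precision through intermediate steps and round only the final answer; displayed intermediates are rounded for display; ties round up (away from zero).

topology: fixed-axis compound train — 6 meshes, A→G
mesh 1 [51T→51T]: ω = 1188.0000×51/51 = 1188.0000 rpm, sense flips to −
mesh 2 [46T→84T]: ω = 1188.0000×46/84 = 650.5714 rpm, sense flips to +
mesh 3 [40T→89T]: ω = 650.5714×40/89 = 292.3917 rpm, sense flips to −
mesh 4 [91T→80T]: ω = 292.3917×91/80 = 332.5955 rpm, sense flips to +
mesh 5 [74T→26T]: ω = 332.5955×74/26 = 946.6180 rpm, sense flips to −
mesh 6 [27T→62T]: ω = 946.6180×27/62 = 412.2369 rpm, sense flips to +
signed output speed = +412.2369 rpm

+412.2369 rpm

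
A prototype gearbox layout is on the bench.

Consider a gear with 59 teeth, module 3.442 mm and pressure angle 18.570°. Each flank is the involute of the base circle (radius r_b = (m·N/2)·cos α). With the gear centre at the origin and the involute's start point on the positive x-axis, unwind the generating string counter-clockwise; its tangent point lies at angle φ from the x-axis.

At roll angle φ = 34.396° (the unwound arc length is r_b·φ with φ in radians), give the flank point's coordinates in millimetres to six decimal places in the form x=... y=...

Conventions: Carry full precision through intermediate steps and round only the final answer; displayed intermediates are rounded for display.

x=112.064870 y=6.694426

recognized (one wheel, involute flank): single-mesh tooth geometry, m = 3.442, N = 59
pitch radius r_p = m·N/2 = 3.442·59/2 = 101.539000
base radius r_b = r_p·cos α = 101.539000·cos 18.570° = 96.252401
roll angle φ = 34.396° = 0.60032345 rad
x = r_b·(cos φ + φ·sin φ) = 112.064870
y = r_b·(sin φ − φ·cos φ) = 6.694426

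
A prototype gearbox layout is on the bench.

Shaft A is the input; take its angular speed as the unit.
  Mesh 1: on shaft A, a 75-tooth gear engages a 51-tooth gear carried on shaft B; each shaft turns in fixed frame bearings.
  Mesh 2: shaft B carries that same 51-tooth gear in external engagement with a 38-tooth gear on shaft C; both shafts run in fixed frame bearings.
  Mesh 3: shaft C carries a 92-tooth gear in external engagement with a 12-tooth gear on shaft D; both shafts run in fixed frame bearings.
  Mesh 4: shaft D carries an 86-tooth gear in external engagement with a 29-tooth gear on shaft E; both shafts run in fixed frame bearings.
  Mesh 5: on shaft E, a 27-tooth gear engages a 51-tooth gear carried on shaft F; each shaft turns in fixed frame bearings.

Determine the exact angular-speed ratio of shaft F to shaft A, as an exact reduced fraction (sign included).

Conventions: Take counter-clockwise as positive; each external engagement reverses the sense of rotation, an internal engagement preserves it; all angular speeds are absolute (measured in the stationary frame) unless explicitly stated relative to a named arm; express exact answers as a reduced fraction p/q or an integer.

-222525/9367

class = fixed-axis compound train [5 meshes; 5 ratios multiply, 5 sense flips]
mesh 1 [75T→51T]: running ratio 25/17, sense −
mesh 2 [51T→38T]: running ratio 75/38, sense +
mesh 3 [92T→12T]: running ratio 575/38, sense −
mesh 4 [86T→29T]: running ratio 24725/551, sense +
mesh 5 [27T→51T]: running ratio 222525/9367, sense −
ω_out/ω_in = -222525/9367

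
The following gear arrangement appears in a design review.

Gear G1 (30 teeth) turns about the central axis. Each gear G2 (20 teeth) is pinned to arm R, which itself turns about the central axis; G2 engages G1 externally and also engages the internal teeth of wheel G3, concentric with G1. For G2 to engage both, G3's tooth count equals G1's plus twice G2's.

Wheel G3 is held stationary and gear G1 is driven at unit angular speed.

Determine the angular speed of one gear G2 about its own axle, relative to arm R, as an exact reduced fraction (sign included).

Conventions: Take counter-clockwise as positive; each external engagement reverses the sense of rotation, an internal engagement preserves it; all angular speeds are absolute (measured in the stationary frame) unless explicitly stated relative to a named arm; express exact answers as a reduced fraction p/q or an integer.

-21/20

class = planetary set [G3 = 30+2·20 = 70; Willis about the carrier]
ring teeth: 30 + 2·20 = 70
30(ω_sun−ω_arm) = −70(ω_ring−ω_arm),  ω_ring = 0, ω_sun = 1
30(1−ω_arm) = −70(0−ω_arm)  ⇒  100·ω_arm = 30  ⇒  ω_arm = 3/10
sun–planet mesh: 30·(1−3/10) = −20·(ω_p−ω_arm)  ⇒  ω_p−ω_arm = -21/20
exact speed ratio = -21/20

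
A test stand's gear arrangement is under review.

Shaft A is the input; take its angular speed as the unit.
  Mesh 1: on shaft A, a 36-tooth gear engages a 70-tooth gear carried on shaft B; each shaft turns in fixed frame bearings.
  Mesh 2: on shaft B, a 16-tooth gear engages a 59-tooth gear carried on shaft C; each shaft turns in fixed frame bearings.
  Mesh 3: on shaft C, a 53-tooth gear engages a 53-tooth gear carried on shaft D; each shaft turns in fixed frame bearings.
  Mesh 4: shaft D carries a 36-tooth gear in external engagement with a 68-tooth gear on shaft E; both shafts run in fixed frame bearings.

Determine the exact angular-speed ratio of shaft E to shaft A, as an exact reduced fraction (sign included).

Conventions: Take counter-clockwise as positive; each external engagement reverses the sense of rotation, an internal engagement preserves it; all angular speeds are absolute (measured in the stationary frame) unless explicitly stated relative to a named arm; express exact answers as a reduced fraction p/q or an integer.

class = fixed-axis compound train [4 meshes; 4 ratios multiply, 4 sense flips]
mesh 1 [36T→70T]: running ratio 18/35, sense −
mesh 2 [16T→59T]: running ratio 288/2065, sense +
mesh 3 [53T→53T]: running ratio 288/2065, sense −
mesh 4 [36T→68T]: running ratio 2592/35105, sense +
ω_out/ω_in = 2592/35105

2592/35105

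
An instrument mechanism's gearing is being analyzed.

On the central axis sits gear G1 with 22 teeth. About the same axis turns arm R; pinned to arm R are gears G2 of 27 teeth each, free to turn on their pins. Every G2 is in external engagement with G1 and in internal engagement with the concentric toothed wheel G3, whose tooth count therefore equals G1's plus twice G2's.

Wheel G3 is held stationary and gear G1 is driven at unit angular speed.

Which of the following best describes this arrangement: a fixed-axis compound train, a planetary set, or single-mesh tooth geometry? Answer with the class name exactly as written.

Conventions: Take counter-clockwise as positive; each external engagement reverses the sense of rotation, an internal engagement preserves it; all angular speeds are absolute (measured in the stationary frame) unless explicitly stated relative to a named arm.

class = planetary set [G3 = 22+2·27 = 76; Willis about the carrier]
classification: planetary set

planetary set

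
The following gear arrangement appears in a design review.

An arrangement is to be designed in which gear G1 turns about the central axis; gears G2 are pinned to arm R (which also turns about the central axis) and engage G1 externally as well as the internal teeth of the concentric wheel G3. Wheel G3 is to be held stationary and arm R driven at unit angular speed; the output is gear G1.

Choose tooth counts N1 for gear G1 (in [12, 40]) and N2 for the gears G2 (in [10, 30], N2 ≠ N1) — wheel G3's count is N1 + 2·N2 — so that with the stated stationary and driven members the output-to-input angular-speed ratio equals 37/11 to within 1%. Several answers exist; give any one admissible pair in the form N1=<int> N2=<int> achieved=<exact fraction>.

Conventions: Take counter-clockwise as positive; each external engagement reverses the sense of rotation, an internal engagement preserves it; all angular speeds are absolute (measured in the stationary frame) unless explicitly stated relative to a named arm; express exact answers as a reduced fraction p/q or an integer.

N1=22 N2=15 achieved=37/11

class = planetary set [ratio 37/11 wanted; Willis about the carrier]
Willis with ω_ring = 0: ω_sun/ω_arm = (N1+N3)/N1; set equal to 37/11  ⇒  N3/N1 = 37/11 − 1 = 26/11
N3 = N1 + 2·N2  ⇒  N2/N1 = (N3/N1 − 1)/2 = (26/11 − 1)/2 = 15/22
smallest multiple with N1 ≥ 12 and N2 ≥ 10: k = 1  ⇒  N1 = 1·22 = 22, N2 = 1·15 = 15 (N1 ≤ 40, N2 ≤ 30, N2 ≠ N1 ✓), N3 = 22 + 2·15 = 52
check: (N1+N3)/N1 with N1 = 22, N3 = 52 gives 37/11; |achieved − target| = 0 ≤ 37/1100 ✓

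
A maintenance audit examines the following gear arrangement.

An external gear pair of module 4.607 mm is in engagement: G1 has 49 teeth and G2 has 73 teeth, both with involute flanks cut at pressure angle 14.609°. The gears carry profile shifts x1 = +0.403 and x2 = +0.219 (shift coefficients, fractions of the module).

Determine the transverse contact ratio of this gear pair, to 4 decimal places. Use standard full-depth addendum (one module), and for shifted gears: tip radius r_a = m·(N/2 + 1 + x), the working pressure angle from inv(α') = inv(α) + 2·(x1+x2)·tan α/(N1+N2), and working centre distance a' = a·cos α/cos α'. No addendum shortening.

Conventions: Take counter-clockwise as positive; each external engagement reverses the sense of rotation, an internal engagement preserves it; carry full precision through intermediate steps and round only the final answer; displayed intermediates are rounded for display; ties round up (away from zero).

recognized (one external pair, fixed centres): single-mesh tooth geometry, m = 4.607, N1 = 49, N2 = 73
base radii: r_b1 = 109.222315, r_b2 = 162.718959
tip radii: r_a1 = 119.335121, r_a2 = 173.771433
inv(α') = inv(14.609°) + 2·(+0.403+0.219)·tan α/(49+73) = 0.00833084  ⇒  α' = 16.56287°
a' = a·cos α / cos α' = 281.0270·cos 14.609°/cos 16.56287° = 283.713248
action lengths: √(r_a1²−r_b1²) = 48.076574, √(r_a2²−r_b2²) = 60.984024
base pitch p_b = π·m·cos α = 14.005389
CR = (48.076574 + 60.984024 − 283.713248·sin 16.56287°)/14.005389 = 2.012313
contact ratio ≈ 2.0123

2.0123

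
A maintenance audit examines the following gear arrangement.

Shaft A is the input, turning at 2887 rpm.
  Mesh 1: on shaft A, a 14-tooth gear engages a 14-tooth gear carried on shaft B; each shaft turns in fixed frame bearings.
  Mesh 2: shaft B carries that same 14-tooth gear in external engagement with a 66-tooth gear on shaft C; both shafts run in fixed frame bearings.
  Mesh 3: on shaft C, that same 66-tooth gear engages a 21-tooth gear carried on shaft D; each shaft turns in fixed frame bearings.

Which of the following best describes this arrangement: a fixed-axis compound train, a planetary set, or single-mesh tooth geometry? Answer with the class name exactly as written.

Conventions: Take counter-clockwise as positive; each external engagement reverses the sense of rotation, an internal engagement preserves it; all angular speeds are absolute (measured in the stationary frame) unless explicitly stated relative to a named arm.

topology: fixed-axis compound train — 3 meshes, A→D
classification: fixed-axis compound train

fixed-axis compound train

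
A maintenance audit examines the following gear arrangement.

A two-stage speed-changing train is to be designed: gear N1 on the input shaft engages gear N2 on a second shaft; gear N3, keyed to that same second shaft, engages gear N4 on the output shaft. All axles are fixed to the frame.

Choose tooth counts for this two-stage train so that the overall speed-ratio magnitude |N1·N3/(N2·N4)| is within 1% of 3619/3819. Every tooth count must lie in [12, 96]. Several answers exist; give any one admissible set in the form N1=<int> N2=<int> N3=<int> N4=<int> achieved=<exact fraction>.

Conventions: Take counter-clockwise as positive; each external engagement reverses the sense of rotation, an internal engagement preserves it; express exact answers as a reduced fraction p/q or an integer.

class = fixed-axis compound train [2-stage, 3619/3819 wanted]
target = 3619/3819 in lowest terms: an exact hit needs N1·N3 = k·3619 and N2·N4 = k·3819 for one integer k, every count in [12, 96]; additionally prefer no 1:1 stage (N1 ≠ N2, N3 ≠ N4)
k = 1: N1·N3 = 3619 = 47·77, N2·N4 = 3819 = 57·67
achieved = 47·77/(57·67) = 3619/3819; |achieved − target| = 0 ≤ 3619/381900 ✓

N1=47 N2=57 N3=77 N4=67 achieved=3619/3819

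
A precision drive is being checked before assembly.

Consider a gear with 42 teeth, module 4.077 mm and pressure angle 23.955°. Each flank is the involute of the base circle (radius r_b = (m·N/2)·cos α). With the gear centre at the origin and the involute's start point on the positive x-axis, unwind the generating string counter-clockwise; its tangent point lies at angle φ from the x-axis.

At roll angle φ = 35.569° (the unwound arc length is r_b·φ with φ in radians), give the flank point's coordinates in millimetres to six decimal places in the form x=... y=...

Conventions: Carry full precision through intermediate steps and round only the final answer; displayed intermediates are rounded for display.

topology: single-mesh involute geometry — m = 4.077, N = 42
pitch radius r_p = m·N/2 = 4.077·42/2 = 85.617000
base radius r_b = r_p·cos α = 85.617000·cos 23.955° = 78.242348
roll angle φ = 35.569° = 0.62079616 rad
x = r_b·(cos φ + φ·sin φ) = 91.897370
y = r_b·(sin φ − φ·cos φ) = 6.002571

x=91.897370 y=6.002571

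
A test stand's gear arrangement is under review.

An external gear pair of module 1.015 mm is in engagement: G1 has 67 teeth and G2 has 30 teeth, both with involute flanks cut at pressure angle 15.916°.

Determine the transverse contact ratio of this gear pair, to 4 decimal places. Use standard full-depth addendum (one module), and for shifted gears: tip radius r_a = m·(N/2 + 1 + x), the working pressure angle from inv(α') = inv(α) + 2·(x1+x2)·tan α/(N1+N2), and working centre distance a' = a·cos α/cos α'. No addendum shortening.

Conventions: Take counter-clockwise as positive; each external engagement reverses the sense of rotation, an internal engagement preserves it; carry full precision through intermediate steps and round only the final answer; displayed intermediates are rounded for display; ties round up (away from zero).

topology: single-mesh involute geometry — m = 1.015, 67T/30T pair
base radii: r_b1 = 32.699006, r_b2 = 14.641346
tip radii: r_a1 = 35.017500, r_a2 = 16.240000
no profile shift: α' = α, a' = a
action lengths: √(r_a1²−r_b1²) = 12.529976, √(r_a2²−r_b2²) = 7.026278
base pitch p_b = π·m·cos α = 3.066476
CR = (12.529976 + 7.026278 − 49.227500·sin 15.91600°)/3.066476 = 1.975135
contact ratio ≈ 1.9751

1.9751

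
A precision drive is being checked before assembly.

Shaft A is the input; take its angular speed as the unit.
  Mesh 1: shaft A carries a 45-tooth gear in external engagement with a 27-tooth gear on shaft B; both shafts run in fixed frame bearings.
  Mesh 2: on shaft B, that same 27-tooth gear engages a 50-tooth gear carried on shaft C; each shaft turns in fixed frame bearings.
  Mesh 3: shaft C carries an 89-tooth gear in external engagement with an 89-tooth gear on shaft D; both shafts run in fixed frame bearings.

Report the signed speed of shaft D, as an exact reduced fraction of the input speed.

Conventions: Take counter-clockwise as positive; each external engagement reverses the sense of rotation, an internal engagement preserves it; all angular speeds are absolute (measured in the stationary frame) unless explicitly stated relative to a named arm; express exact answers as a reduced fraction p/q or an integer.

3-mesh fixed-axis compound train (all bearings frame-fixed)
mesh 1 [45T→27T]: |ω|/ω_in = 1×45/27 = 5/3, sense flips to −
mesh 2 [27T→50T]: |ω|/ω_in = (5/3)×27/50 = 9/10, sense flips to +
mesh 3 [89T→89T]: |ω|/ω_in = (9/10)×89/89 = 9/10, sense flips to −
signed output speed (× input speed) = -9/10

-9/10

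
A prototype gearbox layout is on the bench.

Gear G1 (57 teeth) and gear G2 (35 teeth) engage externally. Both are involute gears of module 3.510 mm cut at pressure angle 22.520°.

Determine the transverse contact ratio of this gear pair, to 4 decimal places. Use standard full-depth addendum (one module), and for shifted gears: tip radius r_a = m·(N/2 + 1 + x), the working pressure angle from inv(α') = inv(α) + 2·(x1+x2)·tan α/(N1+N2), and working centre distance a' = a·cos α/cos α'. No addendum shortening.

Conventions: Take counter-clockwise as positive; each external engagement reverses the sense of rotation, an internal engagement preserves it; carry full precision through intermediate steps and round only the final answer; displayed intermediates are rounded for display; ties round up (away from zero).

topology: single-mesh involute geometry — m = 3.510, 57T/35T pair
base radii: r_b1 = 92.406921, r_b2 = 56.741092
tip radii: r_a1 = 103.545000, r_a2 = 64.935000
no profile shift: α' = α, a' = a
action lengths: √(r_a1²−r_b1²) = 46.717535, √(r_a2²−r_b2²) = 31.575350
base pitch p_b = π·m·cos α = 10.186137
CR = (46.717535 + 31.575350 − 161.460000·sin 22.52000°)/10.186137 = 1.615210
contact ratio ≈ 1.6152

1.6152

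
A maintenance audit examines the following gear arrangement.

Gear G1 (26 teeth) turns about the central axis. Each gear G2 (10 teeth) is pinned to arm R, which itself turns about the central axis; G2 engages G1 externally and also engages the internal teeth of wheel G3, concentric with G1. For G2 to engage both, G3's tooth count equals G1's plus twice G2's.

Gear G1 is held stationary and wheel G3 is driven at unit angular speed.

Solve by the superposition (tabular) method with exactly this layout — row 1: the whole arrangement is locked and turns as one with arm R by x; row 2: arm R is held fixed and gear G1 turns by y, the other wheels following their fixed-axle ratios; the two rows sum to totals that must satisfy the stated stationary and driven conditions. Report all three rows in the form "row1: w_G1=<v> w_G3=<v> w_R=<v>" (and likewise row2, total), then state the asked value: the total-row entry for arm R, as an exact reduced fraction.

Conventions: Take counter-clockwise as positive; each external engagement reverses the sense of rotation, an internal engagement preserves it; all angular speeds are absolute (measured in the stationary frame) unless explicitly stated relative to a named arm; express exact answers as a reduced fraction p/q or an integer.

row1: w_G1=23/36 w_G3=23/36 w_R=23/36
row2: w_G1=-23/36 w_G3=13/36 w_R=0
total: w_G1=0 w_G3=1 w_R=23/36
asked value: 23/36

class = planetary set [G3 = 26+2·10 = 46; Willis about the carrier]
row 1: whole set turns with the arm by x
row 2 (arm held, sun turns y): ω_ring = −(26/46)·y, ω_arm = 0
boundary: total ω_sun = x + y = 0 and total ω_ring = x − (26/46)·y = 1  ⇒  y = -23/36, x = 23/36
row 2 ring = −(26/46)·(-23/36) = 13/36
totals (row 1 + row 2): sun 23/36 + (-23/36) = 0, ring 23/36 + 13/36 = 1, arm 23/36 + 0 = 23/36
asked cell (total, arm) = 23/36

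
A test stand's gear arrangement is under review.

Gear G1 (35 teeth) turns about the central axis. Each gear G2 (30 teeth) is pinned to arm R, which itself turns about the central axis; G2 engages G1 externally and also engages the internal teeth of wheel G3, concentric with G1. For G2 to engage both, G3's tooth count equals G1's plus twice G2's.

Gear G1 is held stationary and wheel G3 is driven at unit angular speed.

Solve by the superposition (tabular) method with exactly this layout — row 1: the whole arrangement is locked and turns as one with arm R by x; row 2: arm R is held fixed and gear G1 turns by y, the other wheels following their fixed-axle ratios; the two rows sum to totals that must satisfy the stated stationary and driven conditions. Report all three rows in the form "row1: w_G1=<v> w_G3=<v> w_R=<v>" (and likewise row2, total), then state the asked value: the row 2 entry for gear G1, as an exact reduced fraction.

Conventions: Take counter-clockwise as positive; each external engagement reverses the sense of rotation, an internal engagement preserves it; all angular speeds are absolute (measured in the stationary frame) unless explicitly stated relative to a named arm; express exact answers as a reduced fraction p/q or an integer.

class = planetary set [G3 = 35+2·30 = 95; Willis about the carrier]
row 1: whole set turns with the arm by x
row 2: sun turns y, ring = −(35/95)·y, arm 0
boundary: total ω_sun = x + y = 0 and total ω_ring = x − (35/95)·y = 1  ⇒  y = -19/26, x = 19/26
row 2 ring = −(35/95)·(-19/26) = 7/26
totals (row 1 + row 2): sun 19/26 + (-19/26) = 0, ring 19/26 + 7/26 = 1, arm 19/26 + 0 = 19/26
asked cell (row2, sun) = -19/26

row1: w_G1=19/26 w_G3=19/26 w_R=19/26
row2: w_G1=-19/26 w_G3=7/26 w_R=0
total: w_G1=0 w_G3=1 w_R=19/26
asked value: -19/26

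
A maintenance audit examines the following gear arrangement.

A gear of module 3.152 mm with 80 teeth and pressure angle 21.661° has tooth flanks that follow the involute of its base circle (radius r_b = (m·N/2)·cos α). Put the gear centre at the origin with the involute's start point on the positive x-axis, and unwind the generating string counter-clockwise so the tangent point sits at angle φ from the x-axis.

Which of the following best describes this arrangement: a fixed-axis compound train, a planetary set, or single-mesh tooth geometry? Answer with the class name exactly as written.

single-mesh tooth geometry

topology: single-mesh involute geometry — m = 3.152, N = 80
classification: single-mesh tooth geometry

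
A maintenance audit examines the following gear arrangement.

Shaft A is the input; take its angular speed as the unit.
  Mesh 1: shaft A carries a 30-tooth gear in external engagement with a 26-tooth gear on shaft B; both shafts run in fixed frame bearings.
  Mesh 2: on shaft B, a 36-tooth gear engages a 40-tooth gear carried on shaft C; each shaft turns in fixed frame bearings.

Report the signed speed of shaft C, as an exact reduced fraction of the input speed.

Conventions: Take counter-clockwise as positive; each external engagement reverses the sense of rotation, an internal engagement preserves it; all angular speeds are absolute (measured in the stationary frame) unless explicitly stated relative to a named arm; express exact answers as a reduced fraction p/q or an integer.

2-mesh fixed-axis compound train (all bearings frame-fixed)
mesh 1 [30T→26T]: |ω|/ω_in = 1×30/26 = 15/13, sense flips to −
mesh 2 [36T→40T]: |ω|/ω_in = (15/13)×36/40 = 27/26, sense flips to +
signed output speed (× input speed) = 27/26

27/26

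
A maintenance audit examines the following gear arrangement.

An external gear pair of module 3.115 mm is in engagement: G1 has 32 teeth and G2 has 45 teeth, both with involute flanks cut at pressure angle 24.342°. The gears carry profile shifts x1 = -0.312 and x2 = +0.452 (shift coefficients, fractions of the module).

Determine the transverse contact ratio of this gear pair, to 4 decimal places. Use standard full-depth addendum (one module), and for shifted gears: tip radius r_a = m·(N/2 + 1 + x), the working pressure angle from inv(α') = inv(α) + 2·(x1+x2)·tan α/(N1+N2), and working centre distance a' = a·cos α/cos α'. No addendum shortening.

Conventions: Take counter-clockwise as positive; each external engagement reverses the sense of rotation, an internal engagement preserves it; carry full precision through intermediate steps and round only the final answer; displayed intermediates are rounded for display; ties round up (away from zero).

topology: single-mesh involute geometry — m = 3.115, 32T/45T pair
base radii: r_b1 = 45.409293, r_b2 = 63.856818
tip radii: r_a1 = 51.983120, r_a2 = 74.610480
inv(α') = inv(24.342°) + 2·(-0.312+0.452)·tan α/(32+45) = 0.02919713  ⇒  α' = 24.79300°
a' = a·cos α / cos α' = 119.9275·cos 24.342°/cos 24.79300° = 120.359828
action lengths: √(r_a1²−r_b1²) = 25.302982, √(r_a2²−r_b2²) = 38.587959
base pitch p_b = π·m·cos α = 8.916094
CR = (25.302982 + 38.587959 − 120.359828·sin 24.79300°)/8.916094 = 1.505044
contact ratio ≈ 1.5050

1.5050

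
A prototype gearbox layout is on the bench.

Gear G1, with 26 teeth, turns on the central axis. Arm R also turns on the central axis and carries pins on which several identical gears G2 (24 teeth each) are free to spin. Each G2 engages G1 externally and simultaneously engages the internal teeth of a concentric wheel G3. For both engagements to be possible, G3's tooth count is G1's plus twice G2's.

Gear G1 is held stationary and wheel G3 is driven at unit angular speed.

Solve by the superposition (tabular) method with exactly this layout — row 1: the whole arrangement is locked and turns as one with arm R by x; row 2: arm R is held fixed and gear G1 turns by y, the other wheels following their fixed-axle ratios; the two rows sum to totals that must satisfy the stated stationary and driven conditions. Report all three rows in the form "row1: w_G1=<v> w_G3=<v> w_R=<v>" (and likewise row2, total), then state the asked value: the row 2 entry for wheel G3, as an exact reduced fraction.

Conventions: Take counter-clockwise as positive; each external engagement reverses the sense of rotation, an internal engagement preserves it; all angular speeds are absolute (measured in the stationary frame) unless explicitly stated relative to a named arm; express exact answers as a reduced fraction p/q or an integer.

class = planetary set [G3 = 26+2·24 = 74; Willis about the carrier]
row 1: whole set turns with the arm by x
superposition row 2 [arm held]: sun y, ring −(26/74)·y, arm 0
boundary: total ω_sun = x + y = 0 and total ω_ring = x − (26/74)·y = 1  ⇒  y = -37/50, x = 37/50
row 2 ring = −(26/74)·(-37/50) = 13/50
totals (row 1 + row 2): sun 37/50 + (-37/50) = 0, ring 37/50 + 13/50 = 1, arm 37/50 + 0 = 37/50
asked cell (row2, ring) = 13/50

row1: w_G1=37/50 w_G3=37/50 w_R=37/50
row2: w_G1=-37/50 w_G3=13/50 w_R=0
total: w_G1=0 w_G3=1 w_R=37/50
asked value: 13/50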